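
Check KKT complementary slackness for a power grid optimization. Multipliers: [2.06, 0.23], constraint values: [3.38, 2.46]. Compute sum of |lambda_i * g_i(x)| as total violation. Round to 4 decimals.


KKT complementary slackness check:
lambda_1 * g_1 = 2.06 * 3.38 = 6.9628
lambda_2 * g_2 = 0.23 * 2.46 = 0.5658
Total violation = 6.9628 + 0.5658 = 7.5286


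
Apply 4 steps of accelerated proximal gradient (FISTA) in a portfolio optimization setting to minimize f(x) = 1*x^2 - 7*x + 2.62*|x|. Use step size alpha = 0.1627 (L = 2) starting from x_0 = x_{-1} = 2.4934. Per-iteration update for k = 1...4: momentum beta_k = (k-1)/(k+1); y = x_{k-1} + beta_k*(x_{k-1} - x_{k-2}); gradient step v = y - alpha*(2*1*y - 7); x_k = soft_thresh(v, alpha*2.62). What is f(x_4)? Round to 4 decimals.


FISTA on f(x) = 1*x^2 - 7*x + 2.62*|x|
L = 2, alpha = 0.1627
Iteration 1: beta = 0.0, y = 2.4934 + 0.0*(2.4934 - 2.4934) = 2.4934
  grad(y) = -2.0132, v = y - alpha*grad = 2.8209
  prox(v) = soft_thresh(2.8209, 0.4263) = 2.3947
Iteration 2: beta = 0.3333, y = 2.3947 + 0.3333*(2.3947 - 2.4934) = 2.3618
  grad(y) = -2.2765, v = y - alpha*grad = 2.7321
  prox(v) = soft_thresh(2.7321, 0.4263) = 2.3059
Iteration 3: beta = 0.5, y = 2.3059 + 0.5*(2.3059 - 2.3947) = 2.2615
  grad(y) = -2.4771, v = y - alpha*grad = 2.6645
  prox(v) = soft_thresh(2.6645, 0.4263) = 2.2382
Iteration 4: beta = 0.6, y = 2.2382 + 0.6*(2.2382 - 2.3059) = 2.1976
  grad(y) = -2.6048, v = y - alpha*grad = 2.6214
  prox(v) = soft_thresh(2.6214, 0.4263) = 2.1951
f(x_4) = 1*2.1951^2 - 7*2.1951 + 2.62*|2.1951| = -4.7961


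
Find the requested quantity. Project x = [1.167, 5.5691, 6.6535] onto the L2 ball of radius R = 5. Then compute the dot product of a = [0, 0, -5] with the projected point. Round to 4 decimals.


Step 1: Compute ||x|| (intermediates to 6 decimals).
||x|| = sqrt(1.167^2 + 5.5691^2 + 6.6535^2) = 8.75476
Step 2: Project.
Since ||x|| > R, scale = R/||x|| = 5/8.75476 = 0.571118, proj(x) = scale * x
proj(x) = [0.666495, 3.180613, 3.799934]
Step 3: Dot product.
a^T * proj(x) = 0*0.666495 + 0*3.180613 - 5*3.799934 = -18.9997


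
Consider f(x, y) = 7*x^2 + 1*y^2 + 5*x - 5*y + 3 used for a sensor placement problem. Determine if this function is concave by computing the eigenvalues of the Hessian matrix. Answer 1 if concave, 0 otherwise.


The Hessian of f(x,y) = 7*x^2 + 1*y^2 + 5*x - 5*y + 3 is:
H = [[14, 0], [0, 2]]
Trace = 14 + 2 = 16
Determinant = 14*2 - (0)^2 = 28
Discriminant = (16)^2 - 4*28 = 144.0
Eigenvalues: lambda_1 = 2.0, lambda_2 = 14.0
The function is not concave.

0


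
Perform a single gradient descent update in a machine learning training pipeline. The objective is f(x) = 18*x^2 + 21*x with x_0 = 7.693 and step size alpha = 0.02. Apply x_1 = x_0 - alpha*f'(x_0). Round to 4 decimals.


We compute the gradient at x_0 and apply the update.
f'(x) = 36*x + 21
f'(7.693) = 36*7.693 + 21 = 297.948
x_1 = 7.693 - 0.02*297.948 = 1.734


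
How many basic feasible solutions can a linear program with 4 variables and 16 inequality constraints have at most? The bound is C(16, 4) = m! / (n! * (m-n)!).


Each vertex corresponds to some choice of n active constraints out of m, so the number of vertices is at most C(m, n) = m! / (n!(m-n)!).
m = 16, n = 4
Numerator: 16 * 15 * 14 * 13
Denominator: 4! = 24
C(16, 4) = 1820


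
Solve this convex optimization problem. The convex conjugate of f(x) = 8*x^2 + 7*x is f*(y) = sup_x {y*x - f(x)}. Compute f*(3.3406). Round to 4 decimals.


f*(y) = sup_x {y*x - a*x^2 - b*x} = sup_x {(y-b)*x - a*x^2}
FOC: (y - b) - 2a*x = 0 => x* = (y - b)/(2a)
x* = (3.3406 - 7)/(2*8) = -0.2287
f*(3.3406) = (y-b)^2/(4a) = (3.3406 - 7)^2/(4*8)
= 13.3912/32 = 0.4185


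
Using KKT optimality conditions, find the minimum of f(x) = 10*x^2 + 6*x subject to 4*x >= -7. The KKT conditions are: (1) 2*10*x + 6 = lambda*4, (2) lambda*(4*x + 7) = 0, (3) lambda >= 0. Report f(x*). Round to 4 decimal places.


Step 1: Try lambda = 0 (constraint inactive).
Stationarity: 2*10*x + 6 = 0
x* = -6/(2*10) = -0.3
Check constraint: 4*-0.3 = -1.2 >= -7 -- satisfied.
Step 2: Compute optimal value.
f(x*) = 10*(-0.3)^2 + 6*(-0.3) = -0.9


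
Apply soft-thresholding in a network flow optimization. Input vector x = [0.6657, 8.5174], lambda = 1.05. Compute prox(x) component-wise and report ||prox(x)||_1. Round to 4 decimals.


Soft-thresholding with lambda = 1.05:
prox(0.6657) = sign(0.6657)*max(|0.6657| - 1.05, 0) = 0.0
prox(8.5174) = sign(8.5174)*max(|8.5174| - 1.05, 0) = 7.4674
prox(x) = [0.0, 7.4674]
||prox(x)||_1 = 0.0 + 7.4674 = 7.4674


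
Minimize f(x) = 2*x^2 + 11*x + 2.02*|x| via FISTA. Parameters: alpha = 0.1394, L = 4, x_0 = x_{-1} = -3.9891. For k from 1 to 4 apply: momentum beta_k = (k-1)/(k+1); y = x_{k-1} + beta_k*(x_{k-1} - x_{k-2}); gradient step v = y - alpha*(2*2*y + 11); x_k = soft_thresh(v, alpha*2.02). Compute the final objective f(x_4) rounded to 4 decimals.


FISTA on f(x) = 2*x^2 + 11*x + 2.02*|x|
L = 4, alpha = 0.1394
Iteration 1: beta = 0.0, y = -3.9891 + 0.0*(-3.9891 + 3.9891) = -3.9891
  grad(y) = -4.9564, v = y - alpha*grad = -3.2982
  prox(v) = soft_thresh(-3.2982, 0.2816) = -3.0166
Iteration 2: beta = 0.3333, y = -3.0166 + 0.3333*(-3.0166 + 3.9891) = -2.6924
  grad(y) = 0.2303, v = y - alpha*grad = -2.7245
  prox(v) = soft_thresh(-2.7245, 0.2816) = -2.4429
Iteration 3: beta = 0.5, y = -2.4429 + 0.5*(-2.4429 + 3.0166) = -2.1561
  grad(y) = 2.3755, v = y - alpha*grad = -2.4873
  prox(v) = soft_thresh(-2.4873, 0.2816) = -2.2057
Iteration 4: beta = 0.6, y = -2.2057 + 0.6*(-2.2057 + 2.4429) = -2.0633
  grad(y) = 2.7467, v = y - alpha*grad = -2.4462
  prox(v) = soft_thresh(-2.4462, 0.2816) = -2.1646
f(x_4) = 2*(-2.1646)^2 + 11*(-2.1646) + 2.02*|-2.1646| = -10.0671


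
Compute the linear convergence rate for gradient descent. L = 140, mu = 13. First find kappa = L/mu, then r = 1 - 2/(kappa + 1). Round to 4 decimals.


Step 1: Compute the condition number.
kappa = L/mu = 140/13 = 10.7692
Step 2: Compute the convergence rate.
r = 1 - 2/(kappa + 1) = 1 - 2*mu/(L + mu) = (L - mu)/(L + mu) = 127/153 = 0.8301


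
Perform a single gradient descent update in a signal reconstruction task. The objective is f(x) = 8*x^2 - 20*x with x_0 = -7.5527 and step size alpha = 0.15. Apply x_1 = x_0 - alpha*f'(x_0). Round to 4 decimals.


We compute the gradient at x_0 and apply the update.
f'(x) = 16*x - 20
f'(-7.5527) = 16*-7.5527 - 20 = -140.8432
x_1 = -7.5527 - 0.15*-140.8432 = 13.5738


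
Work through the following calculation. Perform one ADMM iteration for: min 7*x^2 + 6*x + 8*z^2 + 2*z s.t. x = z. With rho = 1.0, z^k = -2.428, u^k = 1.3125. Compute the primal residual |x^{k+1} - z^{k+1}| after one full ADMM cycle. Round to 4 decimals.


ADMM iteration with rho = 1.0, z^k = -2.428, u^k = 1.3125
Step 1: x-update.
Minimize 7*x^2 + 6*x + (1.0/2)*(x + 2.428 + 1.3125)^2
FOC: (2*7 + 1.0)*x = -6 + 1.0*(-2.428 - 1.3125)
x^{k+1} = -0.6494
Step 2: z-update.
Minimize 8*z^2 + 2*z + (1.0/2)*(-0.6494 - z + 1.3125)^2
FOC: (2*8 + 1.0)*z = -2 + 1.0*(-0.6494 + 1.3125)
z^{k+1} = -0.0786
Step 3: u-update.
u^{k+1} = 1.3125 - 0.6494 + 0.0786 = 0.7418
Step 4: Primal residual = |-0.6494 + 0.0786| = 0.5707


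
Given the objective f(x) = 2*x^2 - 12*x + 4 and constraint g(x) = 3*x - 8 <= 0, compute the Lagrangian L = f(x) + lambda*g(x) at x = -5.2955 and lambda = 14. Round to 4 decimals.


Step 1: Evaluate f(x).
f(-5.2955) = 2*(-5.2955)^2 - 12*(-5.2955) + 4 = 123.6306
Step 2: Evaluate g(x).
g(-5.2955) = 3*-5.2955 - 8 = -23.8865
Step 3: Compute Lagrangian.
L = 123.6306 + 14*-23.8865 = -210.7804


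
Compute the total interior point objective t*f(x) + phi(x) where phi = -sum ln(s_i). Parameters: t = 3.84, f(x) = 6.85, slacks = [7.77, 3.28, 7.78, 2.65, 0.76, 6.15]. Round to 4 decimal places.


Step 1: Compute log-barrier.
ln values: [2.0503, 1.1878, 2.0516, 0.9746, -0.2744, 1.8165]
phi = -(2.0503 + 1.1878 + 2.0516 + 0.9746 - 0.2744 + 1.8165) = -7.8062
Step 2: Compute augmented objective.
t*f(x) = 3.84*6.85 = 26.304
Total = 26.304 - 7.8062 = 18.4978


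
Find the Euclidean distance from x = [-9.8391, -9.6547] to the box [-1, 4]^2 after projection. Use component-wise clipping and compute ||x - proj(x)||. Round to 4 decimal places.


Project each component onto [-1, 4].
clip(-9.8391) = -1.0, clip(-9.6547) = -1.0
Projection = [-1.0, -1.0]
Squared diffs: [78.1297, 74.9038]
Distance = sqrt(153.0335) = 12.3707


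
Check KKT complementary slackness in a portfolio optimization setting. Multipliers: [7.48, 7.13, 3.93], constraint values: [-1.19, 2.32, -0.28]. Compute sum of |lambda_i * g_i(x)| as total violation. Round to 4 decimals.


KKT complementary slackness check:
lambda_1 * g_1 = 7.48 * -1.19 = -8.9012
lambda_2 * g_2 = 7.13 * 2.32 = 16.5416
lambda_3 * g_3 = 3.93 * -0.28 = -1.1004
Total violation = 8.9012 + 16.5416 + 1.1004 = 26.5432


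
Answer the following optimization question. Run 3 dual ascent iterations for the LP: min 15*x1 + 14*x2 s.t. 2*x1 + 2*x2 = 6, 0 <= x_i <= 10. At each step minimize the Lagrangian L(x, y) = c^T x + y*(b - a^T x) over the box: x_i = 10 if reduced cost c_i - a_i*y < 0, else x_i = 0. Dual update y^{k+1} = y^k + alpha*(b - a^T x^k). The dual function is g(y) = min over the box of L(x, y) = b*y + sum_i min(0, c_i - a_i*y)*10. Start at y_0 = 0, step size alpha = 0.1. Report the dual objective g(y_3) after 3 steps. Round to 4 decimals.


Dual ascent for LP: min 15*x1 + 14*x2, 2*x1 + 2*x2 = 6, 0 <= x_i <= 10
Step 1: y^k = 0.0, reduced costs: (15.0, 14.0)
  x^k = (0.0, 0.0), subgradient = b - a^T x = 6.0
  y^{k+1} = 0.0 + 0.1*6.0 = 0.6
Step 2: y^k = 0.6, reduced costs: (13.8, 12.8)
  x^k = (0.0, 0.0), subgradient = b - a^T x = 6.0
  y^{k+1} = 0.6 + 0.1*6.0 = 1.2
Step 3: y^k = 1.2, reduced costs: (12.6, 11.6)
  x^k = (0.0, 0.0), subgradient = b - a^T x = 6.0
  y^{k+1} = 1.2 + 0.1*6.0 = 1.8
Dual objective at y_3 = 1.8: reduced costs (11.4, 10.4), box minimizer x = (0.0, 0.0)
g(y_3) = b*y + (c1 - a1*y)*x1 + (c2 - a2*y)*x2 = 6*1.8 + 11.4*0.0 + 10.4*0.0 = 10.8 + 0.0 + 0.0 = 10.8


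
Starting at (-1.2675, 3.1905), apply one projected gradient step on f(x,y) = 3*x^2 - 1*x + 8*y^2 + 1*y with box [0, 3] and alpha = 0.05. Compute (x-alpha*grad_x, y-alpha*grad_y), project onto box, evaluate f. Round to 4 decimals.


Step 1: Compute gradient at (-1.2675, 3.1905).
grad_x = 2*3*-1.2675 - 1 = -8.605
grad_y = 2*8*3.1905 + 1 = 52.048
Step 2: Gradient step.
x_raw = -1.2675 - 0.05*-8.605 = -0.8373
y_raw = 3.1905 - 0.05*52.048 = 0.5881
Step 3: Project onto [0, 3].
x_proj = clip(-0.8373) = 0.0
y_proj = clip(0.5881) = 0.5881
Step 4: Evaluate f.
f(0.0, 0.5881) = 3.355


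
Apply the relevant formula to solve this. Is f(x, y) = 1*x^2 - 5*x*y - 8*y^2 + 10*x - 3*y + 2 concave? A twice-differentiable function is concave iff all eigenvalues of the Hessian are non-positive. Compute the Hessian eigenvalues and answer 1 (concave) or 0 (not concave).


The Hessian of f(x,y) = 1*x^2 - 5*x*y - 8*y^2 + 10*x - 3*y + 2 is:
H = [[2, -5], [-5, -16]]
Trace = 2 - 16 = -14
Determinant = 2*-16 - (-5)^2 = -57
Discriminant = (-14)^2 - 4*-57 = 424.0
Eigenvalues: lambda_1 = -17.2956, lambda_2 = 3.2956
The function is not concave.

0


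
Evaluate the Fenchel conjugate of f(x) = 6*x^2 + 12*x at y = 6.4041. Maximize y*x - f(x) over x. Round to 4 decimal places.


f*(y) = sup_x {y*x - a*x^2 - b*x} = sup_x {(y-b)*x - a*x^2}
FOC: (y - b) - 2a*x = 0 => x* = (y - b)/(2a)
x* = (6.4041 - 12)/(2*6) = -0.4663
f*(6.4041) = (y-b)^2/(4a) = (6.4041 - 12)^2/(4*6)
= 31.3141/24 = 1.3048


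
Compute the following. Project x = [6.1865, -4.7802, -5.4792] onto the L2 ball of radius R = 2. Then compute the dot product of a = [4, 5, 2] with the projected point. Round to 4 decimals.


Step 1: Compute ||x|| (intermediates to 6 decimals).
||x|| = sqrt(6.1865^2 + (-4.7802)^2 + (-5.4792)^2) = 9.546975
Step 2: Project.
Since ||x|| > R, scale = R/||x|| = 2/9.546975 = 0.20949, proj(x) = scale * x
proj(x) = [1.29601, -1.001404, -1.147838]
Step 3: Dot product.
a^T * proj(x) = 4*1.29601 + 5*(-1.001404) + 2*(-1.147838) = -2.1187


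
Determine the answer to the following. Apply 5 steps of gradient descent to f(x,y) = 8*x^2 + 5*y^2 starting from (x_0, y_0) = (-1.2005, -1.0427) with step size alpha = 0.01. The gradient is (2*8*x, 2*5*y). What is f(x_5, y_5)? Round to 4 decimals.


Gradient descent on f(x,y) = 8*x^2 + 5*y^2.
Starting point: (-1.2005, -1.0427), alpha = 0.01
Step 1: grad_x = 2*8*-1.2005 = -19.208, grad_y = 2*5*-1.0427 = -10.427
  x_1 = -1.2005 - 0.01*-19.208 = -1.0084
  y_1 = -1.0427 - 0.01*-10.427 = -0.9384
Step 2: grad_x = 2*8*-1.0084 = -16.1347, grad_y = 2*5*-0.9384 = -9.3843
  x_2 = -1.0084 - 0.01*-16.1347 = -0.8471
  y_2 = -0.9384 - 0.01*-9.3843 = -0.8446
Step 3: grad_x = 2*8*-0.8471 = -13.5532, grad_y = 2*5*-0.8446 = -8.4459
  x_3 = -0.8471 - 0.01*-13.5532 = -0.7115
  y_3 = -0.8446 - 0.01*-8.4459 = -0.7601
Step 4: grad_x = 2*8*-0.7115 = -11.3847, grad_y = 2*5*-0.7601 = -7.6013
  x_4 = -0.7115 - 0.01*-11.3847 = -0.5977
  y_4 = -0.7601 - 0.01*-7.6013 = -0.6841
Step 5: grad_x = 2*8*-0.5977 = -9.5631, grad_y = 2*5*-0.6841 = -6.8412
  x_5 = -0.5977 - 0.01*-9.5631 = -0.5021
  y_5 = -0.6841 - 0.01*-6.8412 = -0.6157
f(-0.5021, -0.6157) = 8*(-0.5021)^2 + 5*(-0.6157)^2 = 3.912


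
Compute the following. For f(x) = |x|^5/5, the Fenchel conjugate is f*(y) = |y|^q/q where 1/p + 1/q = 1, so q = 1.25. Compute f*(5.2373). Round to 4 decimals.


The conjugate exponent q satisfies 1/p + 1/q = 1.
p = 5, so q = 5/(5 - 1) = 1.25
|y|^q = 5.2373^1.25 = 7.9229
f*(5.2373) = 7.9229 / 1.25 = 6.3383


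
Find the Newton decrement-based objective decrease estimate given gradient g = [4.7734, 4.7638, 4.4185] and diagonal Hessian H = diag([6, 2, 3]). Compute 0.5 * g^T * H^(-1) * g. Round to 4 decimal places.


Step 1: H is diagonal, so H^(-1) * g = [0.7956, 2.3819, 1.4728].
Step 2: g^T H^(-1) g = sum_i g_i^2 / H_ii
  = (4.7734)^2/6 + (4.7638)^2/2 + (4.4185)^2/3
  = 3.7976 + 11.3469 + 6.5077 = 21.6522
Step 3: Objective decrease = 0.5 * g^T H^(-1) g = 10.8261


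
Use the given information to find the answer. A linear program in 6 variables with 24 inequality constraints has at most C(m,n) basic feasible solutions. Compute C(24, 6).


Each vertex corresponds to some choice of n active constraints out of m, so the number of vertices is at most C(m, n) = m! / (n!(m-n)!).
m = 24, n = 6
Numerator: 24 * 23 * 22 * 21 * 20 * 19
Denominator: 6! = 720
C(24, 6) = 134596


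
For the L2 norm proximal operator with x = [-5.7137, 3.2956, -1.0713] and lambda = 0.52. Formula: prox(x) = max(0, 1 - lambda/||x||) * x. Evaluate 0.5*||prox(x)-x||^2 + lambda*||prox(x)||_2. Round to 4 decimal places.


Step 1: Compute ||x||.
||x|| = 6.6824
Step 2: Compute scaling factor.
scale = max(0, 1 - 0.52/6.6824) = 0.9222
Step 3: prox(x) = [-5.2691, 3.0392, -0.9879]
||prox(x)|| = 6.1624
Step 4: Proximal objective.
0.5*||prox-x||^2 = 0.1352
lambda*||prox|| = 3.2044
Total = 3.3397


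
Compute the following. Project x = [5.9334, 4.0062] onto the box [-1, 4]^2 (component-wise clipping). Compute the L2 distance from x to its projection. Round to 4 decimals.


Project each component onto [-1, 4].
clip(5.9334) = 4.0, clip(4.0062) = 4.0
Projection = [4.0, 4.0]
Squared diffs: [3.738, 0.0]
Distance = sqrt(3.738) = 1.9334


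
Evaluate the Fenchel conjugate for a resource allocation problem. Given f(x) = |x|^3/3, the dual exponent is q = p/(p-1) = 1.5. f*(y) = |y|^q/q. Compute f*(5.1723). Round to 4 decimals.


The conjugate exponent q satisfies 1/p + 1/q = 1.
p = 3, so q = 3/(3 - 1) = 1.5
|y|^q = 5.1723^1.5 = 11.7632
f*(5.1723) = 11.7632 / 1.5 = 7.8421


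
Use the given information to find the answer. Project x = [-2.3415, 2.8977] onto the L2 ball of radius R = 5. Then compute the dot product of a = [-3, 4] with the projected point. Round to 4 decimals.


Step 1: Compute ||x|| (intermediates to 6 decimals).
||x|| = sqrt((-2.3415)^2 + 2.8977^2) = 3.725492
Step 2: Project.
Since ||x|| <= R, proj = x (no scaling needed).
proj(x) = [-2.3415, 2.8977]
Step 3: Dot product.
a^T * proj(x) = -3*(-2.3415) + 4*2.8977 = 18.6153


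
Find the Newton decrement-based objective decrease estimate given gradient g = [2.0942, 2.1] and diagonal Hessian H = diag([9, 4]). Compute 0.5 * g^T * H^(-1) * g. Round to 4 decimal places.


Step 1: H is diagonal, so H^(-1) * g = [0.2327, 0.525].
Step 2: g^T H^(-1) g = sum_i g_i^2 / H_ii
  = (2.0942)^2/9 + (2.1)^2/4
  = 0.4873 + 1.1025 = 1.5898
Step 3: Objective decrease = 0.5 * g^T H^(-1) g = 0.7949


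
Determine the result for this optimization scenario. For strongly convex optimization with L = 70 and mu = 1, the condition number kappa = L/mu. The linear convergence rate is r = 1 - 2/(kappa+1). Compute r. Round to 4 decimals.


Step 1: Compute the condition number.
kappa = L/mu = 70/1 = 70.0
Step 2: Compute the convergence rate.
r = 1 - 2/(kappa + 1) = 1 - 2*mu/(L + mu) = (L - mu)/(L + mu) = 69/71 = 0.9718


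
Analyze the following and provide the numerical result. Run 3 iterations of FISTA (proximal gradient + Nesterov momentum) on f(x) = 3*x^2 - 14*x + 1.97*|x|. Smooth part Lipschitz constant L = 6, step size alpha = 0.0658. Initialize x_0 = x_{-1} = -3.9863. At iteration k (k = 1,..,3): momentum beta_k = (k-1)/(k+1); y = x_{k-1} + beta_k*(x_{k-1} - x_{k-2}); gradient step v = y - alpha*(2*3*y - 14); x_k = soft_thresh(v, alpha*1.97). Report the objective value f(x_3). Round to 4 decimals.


FISTA on f(x) = 3*x^2 - 14*x + 1.97*|x|
L = 6, alpha = 0.0658
Iteration 1: beta = 0.0, y = -3.9863 + 0.0*(-3.9863 + 3.9863) = -3.9863
  grad(y) = -37.9178, v = y - alpha*grad = -1.4913
  prox(v) = soft_thresh(-1.4913, 0.1296) = -1.3617
Iteration 2: beta = 0.3333, y = -1.3617 + 0.3333*(-1.3617 + 3.9863) = -0.4868
  grad(y) = -16.9209, v = y - alpha*grad = 0.6266
  prox(v) = soft_thresh(0.6266, 0.1296) = 0.497
Iteration 3: beta = 0.5, y = 0.497 + 0.5*(0.497 + 1.3617) = 1.4263
  grad(y) = -5.4423, v = y - alpha*grad = 1.7844
  prox(v) = soft_thresh(1.7844, 0.1296) = 1.6548
f(x_3) = 3*1.6548^2 - 14*1.6548 + 1.97*|1.6548| = -11.6921


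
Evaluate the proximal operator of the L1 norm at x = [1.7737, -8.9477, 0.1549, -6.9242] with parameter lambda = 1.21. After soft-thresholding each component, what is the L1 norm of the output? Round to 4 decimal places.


Soft-thresholding with lambda = 1.21:
prox(1.7737) = sign(1.7737)*max(|1.7737| - 1.21, 0) = 0.5637
prox(-8.9477) = sign(-8.9477)*max(|-8.9477| - 1.21, 0) = -7.7377
prox(0.1549) = sign(0.1549)*max(|0.1549| - 1.21, 0) = 0.0
prox(-6.9242) = sign(-6.9242)*max(|-6.9242| - 1.21, 0) = -5.7142
prox(x) = [0.5637, -7.7377, 0.0, -5.7142]
||prox(x)||_1 = 0.5637 + 7.7377 + 0.0 + 5.7142 = 14.0156


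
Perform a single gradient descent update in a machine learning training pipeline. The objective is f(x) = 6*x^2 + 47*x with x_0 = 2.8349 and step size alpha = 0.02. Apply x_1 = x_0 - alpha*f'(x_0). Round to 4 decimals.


We compute the gradient at x_0 and apply the update.
f'(x) = 12*x + 47
f'(2.8349) = 12*2.8349 + 47 = 81.0188
x_1 = 2.8349 - 0.02*81.0188 = 1.2145


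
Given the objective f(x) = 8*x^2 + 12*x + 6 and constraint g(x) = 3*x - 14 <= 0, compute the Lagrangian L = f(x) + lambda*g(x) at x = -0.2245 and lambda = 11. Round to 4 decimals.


Step 1: Evaluate f(x).
f(-0.2245) = 8*(-0.2245)^2 + 12*(-0.2245) + 6 = 3.7092
Step 2: Evaluate g(x).
g(-0.2245) = 3*-0.2245 - 14 = -14.6735
Step 3: Compute Lagrangian.
L = 3.7092 + 11*-14.6735 = -157.6993


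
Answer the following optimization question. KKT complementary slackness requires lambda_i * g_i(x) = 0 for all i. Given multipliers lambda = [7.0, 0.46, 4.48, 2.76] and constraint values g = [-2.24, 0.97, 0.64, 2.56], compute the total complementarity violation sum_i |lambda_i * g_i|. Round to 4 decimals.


KKT complementary slackness check:
lambda_1 * g_1 = 7.0 * -2.24 = -15.68
lambda_2 * g_2 = 0.46 * 0.97 = 0.4462
lambda_3 * g_3 = 4.48 * 0.64 = 2.8672
lambda_4 * g_4 = 2.76 * 2.56 = 7.0656
Total violation = 15.68 + 0.4462 + 2.8672 + 7.0656 = 26.059


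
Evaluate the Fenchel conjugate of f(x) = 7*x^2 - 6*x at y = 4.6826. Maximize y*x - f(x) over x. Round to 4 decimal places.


f*(y) = sup_x {y*x - a*x^2 - b*x} = sup_x {(y-b)*x - a*x^2}
FOC: (y - b) - 2a*x = 0 => x* = (y - b)/(2a)
x* = (4.6826 + 6)/(2*7) = 0.763
f*(4.6826) = (y-b)^2/(4a) = (4.6826 + 6)^2/(4*7)
= 114.1179/28 = 4.0756


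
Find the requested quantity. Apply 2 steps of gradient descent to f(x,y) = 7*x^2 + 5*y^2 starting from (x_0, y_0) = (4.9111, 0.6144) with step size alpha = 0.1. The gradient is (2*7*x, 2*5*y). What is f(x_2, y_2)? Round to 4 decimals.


Gradient descent on f(x,y) = 7*x^2 + 5*y^2.
Starting point: (4.9111, 0.6144), alpha = 0.1
Step 1: grad_x = 2*7*4.9111 = 68.7554, grad_y = 2*5*0.6144 = 6.144
  x_1 = 4.9111 - 0.1*68.7554 = -1.9644
  y_1 = 0.6144 - 0.1*6.144 = 0.0
Step 2: grad_x = 2*7*-1.9644 = -27.5022, grad_y = 2*5*0.0 = 0.0
  x_2 = -1.9644 - 0.1*-27.5022 = 0.7858
  y_2 = 0.0 - 0.1*0.0 = 0.0
f(0.7858, 0.0) = 7*0.7858^2 + 5*0.0^2 = 4.3221


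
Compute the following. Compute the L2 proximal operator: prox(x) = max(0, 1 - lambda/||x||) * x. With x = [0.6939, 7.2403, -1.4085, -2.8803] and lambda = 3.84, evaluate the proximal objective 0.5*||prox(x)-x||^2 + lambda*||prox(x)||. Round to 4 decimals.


Step 1: Compute ||x||.
||x|| = 7.9488
Step 2: Compute scaling factor.
scale = max(0, 1 - 3.84/7.9488) = 0.5169
Step 3: prox(x) = [0.3587, 3.7426, -0.7281, -1.4889]
||prox(x)|| = 4.1088
Step 4: Proximal objective.
0.5*||prox-x||^2 = 7.3728
lambda*||prox|| = 15.7778
Total = 23.1506


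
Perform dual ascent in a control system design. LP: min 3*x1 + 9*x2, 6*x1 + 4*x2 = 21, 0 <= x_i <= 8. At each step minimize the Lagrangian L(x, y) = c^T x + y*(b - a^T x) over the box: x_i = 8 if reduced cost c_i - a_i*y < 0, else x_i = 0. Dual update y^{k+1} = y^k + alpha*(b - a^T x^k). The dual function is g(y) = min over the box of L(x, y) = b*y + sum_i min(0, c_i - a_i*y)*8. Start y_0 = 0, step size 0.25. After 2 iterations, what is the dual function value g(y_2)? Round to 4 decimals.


Dual ascent for LP: min 3*x1 + 9*x2, 6*x1 + 4*x2 = 21, 0 <= x_i <= 8
Step 1: y^k = 0.0, reduced costs: (3.0, 9.0)
  x^k = (0.0, 0.0), subgradient = b - a^T x = 21.0
  y^{k+1} = 0.0 + 0.25*21.0 = 5.25
Step 2: y^k = 5.25, reduced costs: (-28.5, -12.0)
  x^k = (8.0, 8.0), subgradient = b - a^T x = -59.0
  y^{k+1} = 5.25 + 0.25*-59.0 = -9.5
Dual objective at y_2 = -9.5: reduced costs (60.0, 47.0), box minimizer x = (0.0, 0.0)
g(y_2) = b*y + (c1 - a1*y)*x1 + (c2 - a2*y)*x2 = 21*(-9.5) + 60.0*0.0 + 47.0*0.0 = -199.5 + 0.0 + 0.0 = -199.5


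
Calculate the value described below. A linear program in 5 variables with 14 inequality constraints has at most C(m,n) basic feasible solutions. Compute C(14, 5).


Each vertex corresponds to some choice of n active constraints out of m, so the number of vertices is at most C(m, n) = m! / (n!(m-n)!).
m = 14, n = 5
Numerator: 14 * 13 * 12 * 11 * 10
Denominator: 5! = 120
C(14, 5) = 2002


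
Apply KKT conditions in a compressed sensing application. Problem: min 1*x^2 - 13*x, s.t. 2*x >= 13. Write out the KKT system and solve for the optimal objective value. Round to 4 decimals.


Step 1: Try lambda = 0 (constraint inactive).
Stationarity: 2*1*x - 13 = 0
x* = 13/(2*1) = 6.5
Check constraint: 2*6.5 = 13.0 >= 13 -- satisfied.
Step 2: Compute optimal value.
f(x*) = 1*6.5^2 - 13*6.5 = -42.25


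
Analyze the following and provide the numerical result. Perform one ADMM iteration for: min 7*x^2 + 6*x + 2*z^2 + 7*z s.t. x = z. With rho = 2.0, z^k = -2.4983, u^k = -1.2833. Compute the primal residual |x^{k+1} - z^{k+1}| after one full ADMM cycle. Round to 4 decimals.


ADMM iteration with rho = 2.0, z^k = -2.4983, u^k = -1.2833
Step 1: x-update.
Minimize 7*x^2 + 6*x + (2.0/2)*(x + 2.4983 - 1.2833)^2
FOC: (2*7 + 2.0)*x = -6 + 2.0*(-2.4983 + 1.2833)
x^{k+1} = -0.5269
Step 2: z-update.
Minimize 2*z^2 + 7*z + (2.0/2)*(-0.5269 - z - 1.2833)^2
FOC: (2*2 + 2.0)*z = -7 + 2.0*(-0.5269 - 1.2833)
z^{k+1} = -1.7701
Step 3: u-update.
u^{k+1} = -1.2833 - 0.5269 + 1.7701 = -0.0401
Step 4: Primal residual = |-0.5269 + 1.7701| = 1.2432


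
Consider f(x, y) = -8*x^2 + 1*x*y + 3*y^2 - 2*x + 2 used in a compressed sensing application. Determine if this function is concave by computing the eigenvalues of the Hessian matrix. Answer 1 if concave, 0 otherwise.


The Hessian of f(x,y) = -8*x^2 + 1*x*y + 3*y^2 - 2*x + 2 is:
H = [[-16, 1], [1, 6]]
Trace = -16 + 6 = -10
Determinant = -16*6 - (1)^2 = -97
Discriminant = (-10)^2 - 4*-97 = 488.0
Eigenvalues: lambda_1 = -16.0454, lambda_2 = 6.0454
The function is not concave.

0


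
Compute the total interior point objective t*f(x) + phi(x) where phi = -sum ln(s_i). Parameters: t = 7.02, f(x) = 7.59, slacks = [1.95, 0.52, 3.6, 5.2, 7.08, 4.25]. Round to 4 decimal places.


Step 1: Compute log-barrier.
ln values: [0.6678, -0.6539, 1.2809, 1.6487, 1.9573, 1.4469]
phi = -(0.6678 - 0.6539 + 1.2809 + 1.6487 + 1.9573 + 1.4469) = -6.3477
Step 2: Compute augmented objective.
t*f(x) = 7.02*7.59 = 53.2818
Total = 53.2818 - 6.3477 = 46.9341


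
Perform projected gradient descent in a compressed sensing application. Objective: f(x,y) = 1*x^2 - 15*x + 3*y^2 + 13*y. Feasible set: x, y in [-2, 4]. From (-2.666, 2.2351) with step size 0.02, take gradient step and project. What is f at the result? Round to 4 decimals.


Step 1: Compute gradient at (-2.666, 2.2351).
grad_x = 2*1*-2.666 - 15 = -20.332
grad_y = 2*3*2.2351 + 13 = 26.4106
Step 2: Gradient step.
x_raw = -2.666 - 0.02*-20.332 = -2.2594
y_raw = 2.2351 - 0.02*26.4106 = 1.7069
Step 3: Project onto [-2, 4].
x_proj = clip(-2.2594) = -2.0
y_proj = clip(1.7069) = 1.7069
Step 4: Evaluate f.
f(-2.0, 1.7069) = 64.9299


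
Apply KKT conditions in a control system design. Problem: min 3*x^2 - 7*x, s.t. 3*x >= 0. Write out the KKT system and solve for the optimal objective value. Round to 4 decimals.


Step 1: Try lambda = 0 (constraint inactive).
Stationarity: 2*3*x - 7 = 0
x* = 7/(2*3) = 7/6 = 1.1667 (rounded; the exact value 7/6 is used below)
Check constraint: 3*1.1667 = 3.5001 >= 0 -- satisfied.
Step 2: Compute optimal value.
f(x*) = 3*(7/6)^2 - 7*(7/6) = -4.0833


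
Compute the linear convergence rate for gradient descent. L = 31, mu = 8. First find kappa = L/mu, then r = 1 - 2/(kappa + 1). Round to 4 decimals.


Step 1: Compute the condition number.
kappa = L/mu = 31/8 = 3.875
Step 2: Compute the convergence rate.
r = 1 - 2/(kappa + 1) = 1 - 2*mu/(L + mu) = (L - mu)/(L + mu) = 23/39 = 0.5897


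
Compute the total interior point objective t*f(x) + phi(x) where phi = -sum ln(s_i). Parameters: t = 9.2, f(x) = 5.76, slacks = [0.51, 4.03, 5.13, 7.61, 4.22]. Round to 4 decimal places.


Step 1: Compute log-barrier.
ln values: [-0.6733, 1.3938, 1.6351, 2.0295, 1.4398]
phi = -(-0.6733 + 1.3938 + 1.6351 + 2.0295 + 1.4398) = -5.8248
Step 2: Compute augmented objective.
t*f(x) = 9.2*5.76 = 52.992
Total = 52.992 - 5.8248 = 47.1672


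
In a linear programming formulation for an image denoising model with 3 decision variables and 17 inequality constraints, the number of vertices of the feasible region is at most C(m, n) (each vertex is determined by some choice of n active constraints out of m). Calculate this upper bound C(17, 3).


Each vertex corresponds to some choice of n active constraints out of m, so the number of vertices is at most C(m, n) = m! / (n!(m-n)!).
m = 17, n = 3
Numerator: 17 * 16 * 15
Denominator: 3! = 6
C(17, 3) = 680


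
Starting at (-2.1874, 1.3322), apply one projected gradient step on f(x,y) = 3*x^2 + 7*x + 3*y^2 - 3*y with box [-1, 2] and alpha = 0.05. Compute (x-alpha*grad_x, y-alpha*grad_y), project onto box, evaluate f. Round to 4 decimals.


Step 1: Compute gradient at (-2.1874, 1.3322).
grad_x = 2*3*-2.1874 + 7 = -6.1244
grad_y = 2*3*1.3322 - 3 = 4.9932
Step 2: Gradient step.
x_raw = -2.1874 - 0.05*-6.1244 = -1.8812
y_raw = 1.3322 - 0.05*4.9932 = 1.0825
Step 3: Project onto [-1, 2].
x_proj = clip(-1.8812) = -1.0
y_proj = clip(1.0825) = 1.0825
Step 4: Evaluate f.
f(-1.0, 1.0825) = -3.7319


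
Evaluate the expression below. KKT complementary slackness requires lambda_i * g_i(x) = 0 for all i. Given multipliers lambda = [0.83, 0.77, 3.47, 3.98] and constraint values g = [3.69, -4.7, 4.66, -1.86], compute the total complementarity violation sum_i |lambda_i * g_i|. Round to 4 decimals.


KKT complementary slackness check:
lambda_1 * g_1 = 0.83 * 3.69 = 3.0627
lambda_2 * g_2 = 0.77 * -4.7 = -3.619
lambda_3 * g_3 = 3.47 * 4.66 = 16.1702
lambda_4 * g_4 = 3.98 * -1.86 = -7.4028
Total violation = 3.0627 + 3.619 + 16.1702 + 7.4028 = 30.2547


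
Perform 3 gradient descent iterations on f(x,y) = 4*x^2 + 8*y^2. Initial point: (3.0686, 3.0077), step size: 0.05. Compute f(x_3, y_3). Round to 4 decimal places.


Gradient descent on f(x,y) = 4*x^2 + 8*y^2.
Starting point: (3.0686, 3.0077), alpha = 0.05
Step 1: grad_x = 2*4*3.0686 = 24.5488, grad_y = 2*8*3.0077 = 48.1232
  x_1 = 3.0686 - 0.05*24.5488 = 1.8412
  y_1 = 3.0077 - 0.05*48.1232 = 0.6015
Step 2: grad_x = 2*4*1.8412 = 14.7293, grad_y = 2*8*0.6015 = 9.6246
  x_2 = 1.8412 - 0.05*14.7293 = 1.1047
  y_2 = 0.6015 - 0.05*9.6246 = 0.1203
Step 3: grad_x = 2*4*1.1047 = 8.8376, grad_y = 2*8*0.1203 = 1.9249
  x_3 = 1.1047 - 0.05*8.8376 = 0.6628
  y_3 = 0.1203 - 0.05*1.9249 = 0.0241
f(0.6628, 0.0241) = 4*0.6628^2 + 8*0.0241^2 = 1.7619


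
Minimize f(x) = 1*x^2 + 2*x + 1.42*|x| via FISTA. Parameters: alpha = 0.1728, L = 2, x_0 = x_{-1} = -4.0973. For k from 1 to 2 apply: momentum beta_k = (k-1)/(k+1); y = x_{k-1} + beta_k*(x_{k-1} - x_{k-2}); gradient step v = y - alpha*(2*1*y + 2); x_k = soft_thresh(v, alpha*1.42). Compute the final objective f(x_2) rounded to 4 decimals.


FISTA on f(x) = 1*x^2 + 2*x + 1.42*|x|
L = 2, alpha = 0.1728
Iteration 1: beta = 0.0, y = -4.0973 + 0.0*(-4.0973 + 4.0973) = -4.0973
  grad(y) = -6.1946, v = y - alpha*grad = -3.0269
  prox(v) = soft_thresh(-3.0269, 0.2454) = -2.7815
Iteration 2: beta = 0.3333, y = -2.7815 + 0.3333*(-2.7815 + 4.0973) = -2.3429
  grad(y) = -2.6858, v = y - alpha*grad = -1.8788
  prox(v) = soft_thresh(-1.8788, 0.2454) = -1.6334
f(x_2) = 1*(-1.6334)^2 + 2*(-1.6334) + 1.42*|-1.6334| = 1.7207


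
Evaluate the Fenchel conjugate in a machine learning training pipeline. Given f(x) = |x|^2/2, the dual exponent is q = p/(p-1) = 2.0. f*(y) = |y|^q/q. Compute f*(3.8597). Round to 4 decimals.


The conjugate exponent q satisfies 1/p + 1/q = 1.
p = 2, so q = 2/(2 - 1) = 2.0
|y|^q = 3.8597^2.0 = 14.8973
f*(3.8597) = 14.8973 / 2.0 = 7.4486


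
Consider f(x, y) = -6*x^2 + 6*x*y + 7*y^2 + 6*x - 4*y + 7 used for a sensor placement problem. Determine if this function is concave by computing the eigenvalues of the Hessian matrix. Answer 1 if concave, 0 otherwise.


The Hessian of f(x,y) = -6*x^2 + 6*x*y + 7*y^2 + 6*x - 4*y + 7 is:
H = [[-12, 6], [6, 14]]
Trace = -12 + 14 = 2
Determinant = -12*14 - (6)^2 = -204
Discriminant = (2)^2 - 4*-204 = 820.0
Eigenvalues: lambda_1 = -13.3178, lambda_2 = 15.3178
The function is not concave.

0


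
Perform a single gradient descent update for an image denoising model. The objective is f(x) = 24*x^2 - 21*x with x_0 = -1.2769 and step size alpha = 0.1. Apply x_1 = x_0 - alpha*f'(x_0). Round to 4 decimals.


We compute the gradient at x_0 and apply the update.
f'(x) = 48*x - 21
f'(-1.2769) = 48*-1.2769 - 21 = -82.2912
x_1 = -1.2769 - 0.1*-82.2912 = 6.9522


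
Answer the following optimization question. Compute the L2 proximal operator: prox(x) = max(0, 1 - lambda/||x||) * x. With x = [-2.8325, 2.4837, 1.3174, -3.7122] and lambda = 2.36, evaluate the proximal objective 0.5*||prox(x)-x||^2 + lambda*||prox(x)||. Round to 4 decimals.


Step 1: Compute ||x||.
||x|| = 5.4505
Step 2: Compute scaling factor.
scale = max(0, 1 - 2.36/5.4505) = 0.567
Step 3: prox(x) = [-1.6061, 1.4083, 0.747, -2.1049]
||prox(x)|| = 3.0905
Step 4: Proximal objective.
0.5*||prox-x||^2 = 2.7848
lambda*||prox|| = 7.2936
Total = 10.0783


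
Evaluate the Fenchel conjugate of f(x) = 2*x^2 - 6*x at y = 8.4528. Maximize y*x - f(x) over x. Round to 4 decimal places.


f*(y) = sup_x {y*x - a*x^2 - b*x} = sup_x {(y-b)*x - a*x^2}
FOC: (y - b) - 2a*x = 0 => x* = (y - b)/(2a)
x* = (8.4528 + 6)/(2*2) = 3.6132
f*(8.4528) = (y-b)^2/(4a) = (8.4528 + 6)^2/(4*2)
= 208.8834/8 = 26.1104


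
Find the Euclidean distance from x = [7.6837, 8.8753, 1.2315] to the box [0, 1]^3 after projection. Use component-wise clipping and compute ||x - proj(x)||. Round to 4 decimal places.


Project each component onto [0, 1].
clip(7.6837) = 1.0, clip(8.8753) = 1.0, clip(1.2315) = 1.0
Projection = [1.0, 1.0, 1.0]
Squared diffs: [44.6718, 62.0204, 0.0536]
Distance = sqrt(106.7458) = 10.3318


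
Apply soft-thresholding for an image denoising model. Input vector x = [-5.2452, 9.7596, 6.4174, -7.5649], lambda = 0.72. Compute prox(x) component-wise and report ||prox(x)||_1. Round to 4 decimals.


Soft-thresholding with lambda = 0.72:
prox(-5.2452) = sign(-5.2452)*max(|-5.2452| - 0.72, 0) = -4.5252
prox(9.7596) = sign(9.7596)*max(|9.7596| - 0.72, 0) = 9.0396
prox(6.4174) = sign(6.4174)*max(|6.4174| - 0.72, 0) = 5.6974
prox(-7.5649) = sign(-7.5649)*max(|-7.5649| - 0.72, 0) = -6.8449
prox(x) = [-4.5252, 9.0396, 5.6974, -6.8449]
||prox(x)||_1 = 4.5252 + 9.0396 + 5.6974 + 6.8449 = 26.1071


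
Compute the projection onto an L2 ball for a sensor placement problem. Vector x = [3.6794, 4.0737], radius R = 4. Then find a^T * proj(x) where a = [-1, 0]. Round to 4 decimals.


Step 1: Compute ||x|| (intermediates to 6 decimals).
||x|| = sqrt(3.6794^2 + 4.0737^2) = 5.489355
Step 2: Project.
Since ||x|| > R, scale = R/||x|| = 4/5.489355 = 0.728683, proj(x) = scale * x
proj(x) = [2.681116, 2.968436]
Step 3: Dot product.
a^T * proj(x) = -1*2.681116 + 0*2.968436 = -2.6811


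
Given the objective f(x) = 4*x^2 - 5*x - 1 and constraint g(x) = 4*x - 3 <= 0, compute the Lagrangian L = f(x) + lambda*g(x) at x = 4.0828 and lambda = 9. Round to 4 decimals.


Step 1: Evaluate f(x).
f(4.0828) = 4*4.0828^2 - 5*4.0828 - 1 = 45.263
Step 2: Evaluate g(x).
g(4.0828) = 4*4.0828 - 3 = 13.3312
Step 3: Compute Lagrangian.
L = 45.263 + 9*13.3312 = 165.2438


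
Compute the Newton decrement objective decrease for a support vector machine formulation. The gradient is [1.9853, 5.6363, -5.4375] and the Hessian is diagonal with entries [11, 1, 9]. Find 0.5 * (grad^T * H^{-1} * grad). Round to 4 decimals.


Step 1: H is diagonal, so H^(-1) * g = [0.1805, 5.6363, -0.6042].
Step 2: g^T H^(-1) g = sum_i g_i^2 / H_ii
  = (1.9853)^2/11 + (5.6363)^2/1 + (-5.4375)^2/9
  = 0.3583 + 31.7679 + 3.2852 = 35.4113
Step 3: Objective decrease = 0.5 * g^T H^(-1) g = 17.7057


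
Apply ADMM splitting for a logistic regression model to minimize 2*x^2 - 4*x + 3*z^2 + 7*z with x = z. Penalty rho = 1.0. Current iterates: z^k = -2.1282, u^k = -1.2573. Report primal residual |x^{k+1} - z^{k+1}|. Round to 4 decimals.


ADMM iteration with rho = 1.0, z^k = -2.1282, u^k = -1.2573
Step 1: x-update.
Minimize 2*x^2 - 4*x + (1.0/2)*(x + 2.1282 - 1.2573)^2
FOC: (2*2 + 1.0)*x = 4 + 1.0*(-2.1282 + 1.2573)
x^{k+1} = 0.6258
Step 2: z-update.
Minimize 3*z^2 + 7*z + (1.0/2)*(0.6258 - z - 1.2573)^2
FOC: (2*3 + 1.0)*z = -7 + 1.0*(0.6258 - 1.2573)
z^{k+1} = -1.0902
Step 3: u-update.
u^{k+1} = -1.2573 + 0.6258 + 1.0902 = 0.4587
Step 4: Primal residual = |0.6258 + 1.0902| = 1.716


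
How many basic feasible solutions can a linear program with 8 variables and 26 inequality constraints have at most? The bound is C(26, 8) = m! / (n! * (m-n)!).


Each vertex corresponds to some choice of n active constraints out of m, so the number of vertices is at most C(m, n) = m! / (n!(m-n)!).
m = 26, n = 8
Numerator: 26 * 25 * 24 * 23 * 22 * 21 * 20 * 19
Denominator: 8! = 40320
C(26, 8) = 1562275


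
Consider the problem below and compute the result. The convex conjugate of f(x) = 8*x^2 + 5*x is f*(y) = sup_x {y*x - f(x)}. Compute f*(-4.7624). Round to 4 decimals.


f*(y) = sup_x {y*x - a*x^2 - b*x} = sup_x {(y-b)*x - a*x^2}
FOC: (y - b) - 2a*x = 0 => x* = (y - b)/(2a)
x* = (-4.7624 - 5)/(2*8) = -0.6102
f*(-4.7624) = (y-b)^2/(4a) = (-4.7624 - 5)^2/(4*8)
= 95.3045/32 = 2.9783


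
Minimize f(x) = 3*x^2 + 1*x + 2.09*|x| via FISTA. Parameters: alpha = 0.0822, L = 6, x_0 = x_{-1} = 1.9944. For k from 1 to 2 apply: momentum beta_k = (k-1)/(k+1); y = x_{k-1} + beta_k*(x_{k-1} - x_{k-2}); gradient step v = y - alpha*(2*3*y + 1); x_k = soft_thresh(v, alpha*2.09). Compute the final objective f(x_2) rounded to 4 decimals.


FISTA on f(x) = 3*x^2 + 1*x + 2.09*|x|
L = 6, alpha = 0.0822
Iteration 1: beta = 0.0, y = 1.9944 + 0.0*(1.9944 - 1.9944) = 1.9944
  grad(y) = 12.9664, v = y - alpha*grad = 0.9286
  prox(v) = soft_thresh(0.9286, 0.1718) = 0.7568
Iteration 2: beta = 0.3333, y = 0.7568 + 0.3333*(0.7568 - 1.9944) = 0.3442
  grad(y) = 3.0653, v = y - alpha*grad = 0.0922
  prox(v) = soft_thresh(0.0922, 0.1718) = 0.0
f(x_2) = 3*0.0^2 + 1*0.0 + 2.09*|0.0| = 0.0


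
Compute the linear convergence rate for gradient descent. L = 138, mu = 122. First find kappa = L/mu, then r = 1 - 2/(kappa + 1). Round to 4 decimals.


Step 1: Compute the condition number.
kappa = L/mu = 138/122 = 1.1311
Step 2: Compute the convergence rate.
r = 1 - 2/(kappa + 1) = 1 - 2*mu/(L + mu) = (L - mu)/(L + mu) = 16/260 = 0.0615


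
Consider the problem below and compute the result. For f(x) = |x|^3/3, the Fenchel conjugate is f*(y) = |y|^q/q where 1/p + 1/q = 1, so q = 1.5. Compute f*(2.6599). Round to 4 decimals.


The conjugate exponent q satisfies 1/p + 1/q = 1.
p = 3, so q = 3/(3 - 1) = 1.5
|y|^q = 2.6599^1.5 = 4.3381
f*(2.6599) = 4.3381 / 1.5 = 2.8921


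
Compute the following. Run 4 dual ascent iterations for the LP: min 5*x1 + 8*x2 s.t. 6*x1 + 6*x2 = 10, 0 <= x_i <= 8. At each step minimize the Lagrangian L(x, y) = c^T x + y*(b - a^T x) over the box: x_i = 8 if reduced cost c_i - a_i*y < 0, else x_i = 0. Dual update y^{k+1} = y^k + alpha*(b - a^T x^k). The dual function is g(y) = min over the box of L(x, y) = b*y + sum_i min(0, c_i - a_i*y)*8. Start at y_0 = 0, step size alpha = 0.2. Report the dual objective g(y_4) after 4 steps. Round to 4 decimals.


Dual ascent for LP: min 5*x1 + 8*x2, 6*x1 + 6*x2 = 10, 0 <= x_i <= 8
Step 1: y^k = 0.0, reduced costs: (5.0, 8.0)
  x^k = (0.0, 0.0), subgradient = b - a^T x = 10.0
  y^{k+1} = 0.0 + 0.2*10.0 = 2.0
Step 2: y^k = 2.0, reduced costs: (-7.0, -4.0)
  x^k = (8.0, 8.0), subgradient = b - a^T x = -86.0
  y^{k+1} = 2.0 + 0.2*-86.0 = -15.2
Step 3: y^k = -15.2, reduced costs: (96.2, 99.2)
  x^k = (0.0, 0.0), subgradient = b - a^T x = 10.0
  y^{k+1} = -15.2 + 0.2*10.0 = -13.2
Step 4: y^k = -13.2, reduced costs: (84.2, 87.2)
  x^k = (0.0, 0.0), subgradient = b - a^T x = 10.0
  y^{k+1} = -13.2 + 0.2*10.0 = -11.2
Dual objective at y_4 = -11.2: reduced costs (72.2, 75.2), box minimizer x = (0.0, 0.0)
g(y_4) = b*y + (c1 - a1*y)*x1 + (c2 - a2*y)*x2 = 10*(-11.2) + 72.2*0.0 + 75.2*0.0 = -112.0 + 0.0 + 0.0 = -112.0


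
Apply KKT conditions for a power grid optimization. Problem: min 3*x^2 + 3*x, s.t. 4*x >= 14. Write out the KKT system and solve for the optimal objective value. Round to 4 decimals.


Step 1: Try lambda = 0 (constraint inactive).
x_unc = -3/(2*3) = -0.5
Check: 4*-0.5 = -2.0 < 14 -- violated!
Step 2: Constraint must be active: 4*x = 14
x* = 14/4 = 3.5
lambda = (2*3*3.5 + 3)/4 = 6.0
Step 3: Compute optimal value.
f(x*) = 3*3.5^2 + 3*3.5 = 47.25


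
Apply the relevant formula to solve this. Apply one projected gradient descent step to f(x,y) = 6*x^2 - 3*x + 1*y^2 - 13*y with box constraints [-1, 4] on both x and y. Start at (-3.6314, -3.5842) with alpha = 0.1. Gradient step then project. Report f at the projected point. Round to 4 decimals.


Step 1: Compute gradient at (-3.6314, -3.5842).
grad_x = 2*6*-3.6314 - 3 = -46.5768
grad_y = 2*1*-3.5842 - 13 = -20.1684
Step 2: Gradient step.
x_raw = -3.6314 - 0.1*-46.5768 = 1.0263
y_raw = -3.5842 - 0.1*-20.1684 = -1.5674
Step 3: Project onto [-1, 4].
x_proj = clip(1.0263) = 1.0263
y_proj = clip(-1.5674) = -1.0
Step 4: Evaluate f.
f(1.0263, -1.0) = 17.2407


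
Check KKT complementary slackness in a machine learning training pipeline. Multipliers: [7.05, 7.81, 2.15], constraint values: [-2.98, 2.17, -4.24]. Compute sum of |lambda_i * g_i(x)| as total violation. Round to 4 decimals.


KKT complementary slackness check:
lambda_1 * g_1 = 7.05 * -2.98 = -21.009
lambda_2 * g_2 = 7.81 * 2.17 = 16.9477
lambda_3 * g_3 = 2.15 * -4.24 = -9.116
Total violation = 21.009 + 16.9477 + 9.116 = 47.0727
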